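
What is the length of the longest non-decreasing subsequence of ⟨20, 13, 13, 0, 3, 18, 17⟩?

3

One longest non-decreasing subsequence is 13, 13, 18 (positions 2,3,6), of length 3; no longer one exists.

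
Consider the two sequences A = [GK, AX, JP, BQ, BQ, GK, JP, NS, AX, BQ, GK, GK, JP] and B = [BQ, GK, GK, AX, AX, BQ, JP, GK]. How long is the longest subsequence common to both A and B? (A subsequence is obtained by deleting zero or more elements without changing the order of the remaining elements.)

A longest common subsequence is GK, AX, BQ, JP, GK (length 5); the LCS DP confirms no longer common subsequence exists.

5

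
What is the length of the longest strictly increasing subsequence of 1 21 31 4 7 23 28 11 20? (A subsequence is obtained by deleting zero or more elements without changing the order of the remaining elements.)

Let dp[i] be the longest increasing subsequence ending at position i. Then dp = [1, 2, 3, 2, 3, 4, 5, 4, 5].
The maximum is 5; one witness is 1, 4, 7, 23, 28 at positions 1,4,5,6,7.

5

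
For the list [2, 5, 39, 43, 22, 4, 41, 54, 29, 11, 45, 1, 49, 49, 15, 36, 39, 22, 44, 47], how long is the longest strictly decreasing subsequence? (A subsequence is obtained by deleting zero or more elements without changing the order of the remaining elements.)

Scanning left to right, the best length ending at each element is: 2→1, 5→1, 39→1, 43→1, 22→2, 4→3, 41→2, 54→1, 29→3, 11→4, 45→2, 1→5, 49→2, 49→2, 15→4, 36→3, 39→3, 22→4, 44→3, 47→3.
So the longest decreasing subsequence has length 5, e.g. 43, 41, 29, 11, 1.

5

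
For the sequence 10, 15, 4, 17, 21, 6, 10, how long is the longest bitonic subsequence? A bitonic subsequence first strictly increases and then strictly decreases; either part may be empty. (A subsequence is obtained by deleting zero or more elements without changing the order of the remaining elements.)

Let inc[i] be the LIS ending at i and dec[i] the longest strictly decreasing subsequence starting at i. inc = [1, 2, 1, 3, 4, 2, 3], dec = [2, 2, 1, 2, 2, 1, 1].
max_i inc[i]+dec[i]−1 = 5, with one witness 10, 15, 17, 21, 10.

5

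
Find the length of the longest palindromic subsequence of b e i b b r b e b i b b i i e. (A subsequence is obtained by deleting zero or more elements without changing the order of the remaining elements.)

11

One longest palindromic subsequence is eibbbebbbie (positions 2,3,4,5,7,8,9,11,12,14,15); it reads the same forward and backward, and the interval DP gives dp[1][15] = 11.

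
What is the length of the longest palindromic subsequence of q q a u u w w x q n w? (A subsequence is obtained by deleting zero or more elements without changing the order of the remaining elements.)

One longest palindromic subsequence is qwwq (positions 2,6,7,9); it reads the same forward and backward, and the interval DP gives dp[1][11] = 4.

4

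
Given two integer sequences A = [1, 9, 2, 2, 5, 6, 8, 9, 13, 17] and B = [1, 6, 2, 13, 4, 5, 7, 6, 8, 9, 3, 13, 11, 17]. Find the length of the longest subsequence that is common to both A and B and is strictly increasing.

8

A longest common strictly increasing subsequence is 1, 2, 5, 6, 8, 9, 13, 17 (length 8); it appears in order in both A and B, and no longer such subsequence exists.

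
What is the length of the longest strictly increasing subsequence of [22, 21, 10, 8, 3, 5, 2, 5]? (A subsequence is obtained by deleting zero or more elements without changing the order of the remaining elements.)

Let dp[i] be the longest increasing subsequence ending at position i. Then dp = [1, 1, 1, 1, 1, 2, 1, 2].
The maximum is 2; one witness is 3, 5 at positions 5,6.

2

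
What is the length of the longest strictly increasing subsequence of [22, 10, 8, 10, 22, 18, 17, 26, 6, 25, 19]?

Let dp[i] be the longest increasing subsequence ending at position i. Then dp = [1, 1, 1, 2, 3, 3, 3, 4, 1, 4, 4].
The maximum is 4; one witness is 8, 10, 22, 26 at positions 3,4,5,8.

4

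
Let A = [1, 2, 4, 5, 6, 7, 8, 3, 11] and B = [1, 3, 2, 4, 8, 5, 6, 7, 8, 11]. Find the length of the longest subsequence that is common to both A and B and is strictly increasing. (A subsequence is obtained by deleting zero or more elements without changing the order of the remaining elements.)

A longest common strictly increasing subsequence is 1, 2, 4, 5, 6, 7, 8, 11 (length 8); it appears in order in both A and B, and no longer such subsequence exists.

8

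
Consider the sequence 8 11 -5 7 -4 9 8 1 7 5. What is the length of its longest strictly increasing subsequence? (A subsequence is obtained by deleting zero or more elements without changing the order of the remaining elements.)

4

Scanning left to right, the best length ending at each element is: 8→1, 11→2, -5→1, 7→2, -4→2, 9→3, 8→3, 1→3, 7→4, 5→4.
So the longest increasing subsequence has length 4, e.g. -5, -4, 1, 7.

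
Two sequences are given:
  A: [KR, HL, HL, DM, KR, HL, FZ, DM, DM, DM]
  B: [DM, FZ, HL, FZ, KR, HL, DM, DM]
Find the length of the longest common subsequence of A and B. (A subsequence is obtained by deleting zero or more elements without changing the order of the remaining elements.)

5

A longest common subsequence is HL, KR, HL, DM, DM (length 5); the LCS DP confirms no longer common subsequence exists.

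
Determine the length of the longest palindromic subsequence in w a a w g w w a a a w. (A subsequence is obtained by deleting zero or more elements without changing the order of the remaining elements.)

Using dp[i][j] = 2 + dp[i+1][j−1] if the ends match, else max(dp[i+1][j], dp[i][j−1]):
dp[1][11] = 9. A witness is waawwwaaw at positions 1,2,3,4,6,7,9,10,11.

9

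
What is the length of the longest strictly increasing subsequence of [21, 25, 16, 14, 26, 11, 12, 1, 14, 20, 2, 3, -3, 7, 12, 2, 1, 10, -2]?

Let dp[i] be the longest increasing subsequence ending at position i. Then dp = [1, 2, 1, 1, 3, 1, 2, 1, 3, 4, 2, 3, 1, 4, 5, 2, 2, 5, 2].
The maximum is 5; one witness is 1, 2, 3, 7, 12 at positions 8,11,12,14,15.

5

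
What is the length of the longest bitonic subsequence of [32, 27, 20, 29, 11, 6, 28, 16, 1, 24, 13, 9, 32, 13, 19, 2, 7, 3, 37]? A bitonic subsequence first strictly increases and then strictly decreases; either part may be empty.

Let inc[i] be the LIS ending at i and dec[i] the longest strictly decreasing subsequence starting at i. inc = [1, 1, 1, 2, 1, 1, 2, 2, 1, 3, 2, 2, 4, 3, 4, 2, 3, 3, 5], dec = [8, 7, 6, 7, 4, 2, 6, 5, 1, 5, 4, 3, 4, 3, 3, 1, 2, 1, 1].
max_i inc[i]+dec[i]−1 = 8, with one witness 32, 29, 28, 24, 13, 9, 7, 3.

8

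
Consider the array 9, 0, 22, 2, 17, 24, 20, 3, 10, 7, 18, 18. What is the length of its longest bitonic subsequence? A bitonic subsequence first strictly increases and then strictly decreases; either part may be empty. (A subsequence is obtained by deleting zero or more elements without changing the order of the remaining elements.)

Let inc[i] be the LIS ending at i and dec[i] the longest strictly decreasing subsequence starting at i. inc = [1, 1, 2, 2, 3, 4, 4, 3, 4, 4, 5, 5], dec = [2, 1, 4, 1, 3, 4, 3, 1, 2, 1, 1, 1].
max_i inc[i]+dec[i]−1 = 7, with one witness 0, 2, 17, 24, 20, 10, 7.

7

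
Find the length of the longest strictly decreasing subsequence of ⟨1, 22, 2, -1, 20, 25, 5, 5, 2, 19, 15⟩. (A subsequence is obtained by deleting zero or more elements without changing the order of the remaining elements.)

Let dp[i] be the longest decreasing subsequence ending at position i. Then dp = [1, 1, 2, 3, 2, 1, 3, 3, 4, 3, 4].
The maximum is 4; one witness is 22, 20, 5, 2 at positions 2,5,7,9.

4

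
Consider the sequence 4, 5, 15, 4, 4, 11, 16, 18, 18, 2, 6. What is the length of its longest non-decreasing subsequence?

Let dp[i] be the longest non-decreasing subsequence ending at position i. Then dp = [1, 2, 3, 2, 3, 4, 5, 6, 7, 1, 4].
The maximum is 7; one witness is 4, 4, 4, 11, 16, 18, 18 at positions 1,4,5,6,7,8,9.

7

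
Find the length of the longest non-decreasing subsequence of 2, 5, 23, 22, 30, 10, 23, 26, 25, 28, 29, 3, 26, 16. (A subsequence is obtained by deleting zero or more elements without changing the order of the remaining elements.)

7

Let dp[i] be the longest non-decreasing subsequence ending at position i. Then dp = [1, 2, 3, 3, 4, 3, 4, 5, 5, 6, 7, 2, 6, 4].
The maximum is 7; one witness is 2, 5, 23, 23, 26, 28, 29 at positions 1,2,3,7,8,10,11.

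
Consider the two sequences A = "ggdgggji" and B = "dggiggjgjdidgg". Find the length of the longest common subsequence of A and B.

A longest common subsequence is gggggji (length 7); the LCS DP confirms no longer common subsequence exists.

7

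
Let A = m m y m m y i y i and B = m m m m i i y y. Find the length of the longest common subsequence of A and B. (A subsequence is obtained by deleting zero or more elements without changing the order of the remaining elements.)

6

Backtracking the LCS table gives one alignment: m (A1,B1) → m (A2,B2) → m (A4,B3) → m (A5,B4) → y (A6,B7) → y (A8,B8).
So the longest common subsequence has length 6.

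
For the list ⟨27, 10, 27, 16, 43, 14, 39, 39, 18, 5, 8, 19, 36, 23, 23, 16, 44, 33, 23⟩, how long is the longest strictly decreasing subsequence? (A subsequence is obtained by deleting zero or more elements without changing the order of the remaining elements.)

One longest decreasing subsequence is 43, 39, 36, 23, 16 (positions 5,7,13,14,16), of length 5; no longer one exists.

5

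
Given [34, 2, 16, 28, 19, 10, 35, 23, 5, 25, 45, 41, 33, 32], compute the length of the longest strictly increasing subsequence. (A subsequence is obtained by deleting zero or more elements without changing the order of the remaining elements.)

6

Let dp[i] be the longest increasing subsequence ending at position i. Then dp = [1, 1, 2, 3, 3, 2, 4, 4, 2, 5, 6, 6, 6, 6].
The maximum is 6; one witness is 2, 16, 19, 23, 25, 45 at positions 2,3,5,8,10,11.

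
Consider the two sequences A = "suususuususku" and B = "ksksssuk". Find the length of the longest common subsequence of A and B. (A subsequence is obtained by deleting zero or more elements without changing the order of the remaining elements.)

A longest common subsequence is ssssuk (length 6); the LCS DP confirms no longer common subsequence exists.

6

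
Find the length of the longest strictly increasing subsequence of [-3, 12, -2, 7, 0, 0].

One longest increasing subsequence is -3, -2, 7 (positions 1,3,4), of length 3; no longer one exists.

3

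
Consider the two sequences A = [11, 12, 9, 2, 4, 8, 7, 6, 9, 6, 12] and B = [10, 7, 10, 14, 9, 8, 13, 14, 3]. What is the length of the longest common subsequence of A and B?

2

Backtracking the LCS table gives one alignment: 9 (A3,B5) → 8 (A6,B6).
So the longest common subsequence has length 2.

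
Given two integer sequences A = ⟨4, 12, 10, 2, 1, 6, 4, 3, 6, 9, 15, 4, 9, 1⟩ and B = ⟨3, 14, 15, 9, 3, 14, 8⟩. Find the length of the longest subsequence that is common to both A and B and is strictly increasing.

For each value that appears in both, track the longest common increasing run ending there.
The best achievable length is 2; one witness is 3, 15 (A-positions 8,11, B-positions 1,3).

2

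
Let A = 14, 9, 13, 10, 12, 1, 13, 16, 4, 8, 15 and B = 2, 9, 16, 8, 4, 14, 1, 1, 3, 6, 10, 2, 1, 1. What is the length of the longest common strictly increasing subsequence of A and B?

2

A longest common strictly increasing subsequence is 9, 16 (length 2); it appears in order in both A and B, and no longer such subsequence exists.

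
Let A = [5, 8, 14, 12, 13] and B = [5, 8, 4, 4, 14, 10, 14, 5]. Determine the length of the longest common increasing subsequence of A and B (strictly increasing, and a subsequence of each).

A longest common strictly increasing subsequence is 5, 8, 14 (length 3); it appears in order in both A and B, and no longer such subsequence exists.

3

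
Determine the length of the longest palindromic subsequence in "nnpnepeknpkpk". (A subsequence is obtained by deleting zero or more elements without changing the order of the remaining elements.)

7

Using dp[i][j] = 2 + dp[i+1][j−1] if the ends match, else max(dp[i+1][j], dp[i][j−1]):
dp[1][13] = 7. A witness is pnepenp at positions 3,4,5,6,7,9,12.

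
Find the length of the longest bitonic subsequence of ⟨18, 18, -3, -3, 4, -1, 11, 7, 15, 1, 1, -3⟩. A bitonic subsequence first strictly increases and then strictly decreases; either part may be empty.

Let inc[i] be the LIS ending at i and dec[i] the longest strictly decreasing subsequence starting at i. inc = [1, 1, 1, 1, 2, 2, 3, 3, 4, 3, 3, 1], dec = [5, 5, 1, 1, 3, 2, 4, 3, 3, 2, 2, 1].
max_i inc[i]+dec[i]−1 = 6, with one witness -3, 4, 11, 7, 1, -3.

6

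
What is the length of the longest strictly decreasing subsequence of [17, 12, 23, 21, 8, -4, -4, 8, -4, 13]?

4

Scanning left to right, the best length ending at each element is: 17→1, 12→2, 23→1, 21→2, 8→3, -4→4, -4→4, 8→3, -4→4, 13→3.
So the longest decreasing subsequence has length 4, e.g. 17, 12, 8, -4.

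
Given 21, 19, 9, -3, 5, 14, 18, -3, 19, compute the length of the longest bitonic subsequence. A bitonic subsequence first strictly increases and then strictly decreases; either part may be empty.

5

One longest bitonic subsequence is 21, 19, 9, 5, -3 (positions 1,2,3,5,8): it rises to 21 then falls. Length 5 is optimal.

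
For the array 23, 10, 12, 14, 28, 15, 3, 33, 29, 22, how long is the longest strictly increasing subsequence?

5

One longest increasing subsequence is 10, 12, 14, 28, 33 (positions 2,3,4,5,8), of length 5; no longer one exists.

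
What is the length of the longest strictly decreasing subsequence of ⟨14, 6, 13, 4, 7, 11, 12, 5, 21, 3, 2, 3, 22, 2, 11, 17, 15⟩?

Let dp[i] be the longest decreasing subsequence ending at position i. Then dp = [1, 2, 2, 3, 3, 3, 3, 4, 1, 5, 6, 5, 1, 6, 4, 2, 3].
The maximum is 6; one witness is 14, 13, 7, 5, 3, 2 at positions 1,3,5,8,10,11.

6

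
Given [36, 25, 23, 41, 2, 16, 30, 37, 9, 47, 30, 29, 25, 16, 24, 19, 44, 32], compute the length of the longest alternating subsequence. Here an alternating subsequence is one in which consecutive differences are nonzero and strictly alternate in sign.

A longest alternating subsequence is 36, 25, 41, 2, 16, 9, 47, 16, 24, 19, 44, 32 (positions 1,2,4,5,6,9,10,14,15,16,17,18); its 11 consecutive differences strictly alternate in sign, and length 12 is optimal.

12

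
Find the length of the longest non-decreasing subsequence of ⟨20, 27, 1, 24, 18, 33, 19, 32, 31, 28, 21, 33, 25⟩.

5

Let dp[i] be the longest non-decreasing subsequence ending at position i. Then dp = [1, 2, 1, 2, 2, 3, 3, 4, 4, 4, 4, 5, 5].
The maximum is 5; one witness is 1, 18, 19, 32, 33 at positions 3,5,7,8,12.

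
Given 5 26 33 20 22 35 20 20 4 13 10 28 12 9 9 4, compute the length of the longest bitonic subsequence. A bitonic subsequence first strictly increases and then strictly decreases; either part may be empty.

9

Let inc[i] be the LIS ending at i and dec[i] the longest strictly decreasing subsequence starting at i. inc = [1, 2, 3, 2, 3, 4, 2, 2, 1, 2, 2, 4, 3, 2, 2, 1], dec = [2, 7, 7, 5, 6, 6, 5, 5, 1, 4, 3, 4, 3, 2, 2, 1].
max_i inc[i]+dec[i]−1 = 9, with one witness 5, 26, 33, 22, 20, 13, 12, 9, 4.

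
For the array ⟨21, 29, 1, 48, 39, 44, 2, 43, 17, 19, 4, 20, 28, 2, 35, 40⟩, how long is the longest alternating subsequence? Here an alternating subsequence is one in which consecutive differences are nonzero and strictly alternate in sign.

14

A longest alternating subsequence is 21, 29, 1, 48, 39, 44, 2, 43, 17, 19, 4, 20, 2, 35 (positions 1,2,3,4,5,6,7,8,9,10,11,12,14,15); its 13 consecutive differences strictly alternate in sign, and length 14 is optimal.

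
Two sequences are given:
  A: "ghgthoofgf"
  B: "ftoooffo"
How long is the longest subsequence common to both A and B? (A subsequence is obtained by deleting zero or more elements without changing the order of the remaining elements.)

A longest common subsequence is tooff (length 5); the LCS DP confirms no longer common subsequence exists.

5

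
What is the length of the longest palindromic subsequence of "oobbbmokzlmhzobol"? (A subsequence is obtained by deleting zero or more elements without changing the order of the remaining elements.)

9

Using dp[i][j] = 2 + dp[i+1][j−1] if the ends match, else max(dp[i+1][j], dp[i][j−1]):
dp[1][17] = 9. A witness is obozhzobo at positions 2,3,7,9,12,13,14,15,16.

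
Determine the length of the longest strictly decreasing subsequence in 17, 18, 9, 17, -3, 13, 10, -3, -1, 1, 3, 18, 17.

5

Let dp[i] be the longest decreasing subsequence ending at position i. Then dp = [1, 1, 2, 2, 3, 3, 4, 5, 5, 5, 5, 1, 2].
The maximum is 5; one witness is 18, 17, 13, 10, -3 at positions 2,4,6,7,8.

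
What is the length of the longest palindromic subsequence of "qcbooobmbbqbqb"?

7

One longest palindromic subsequence is qbbbbbq (positions 1,3,7,9,10,12,13); it reads the same forward and backward, and the interval DP gives dp[1][14] = 7.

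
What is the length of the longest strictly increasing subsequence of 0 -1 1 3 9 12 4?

One longest increasing subsequence is 0, 1, 3, 9, 12 (positions 1,3,4,5,6), of length 5; no longer one exists.

5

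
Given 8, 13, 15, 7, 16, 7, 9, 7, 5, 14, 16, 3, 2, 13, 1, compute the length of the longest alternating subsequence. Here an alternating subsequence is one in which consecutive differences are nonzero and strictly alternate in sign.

11

Track the best alternating length ending on an up-step vs a down-step at each position: up/down = 1/1, 2/1, 2/1, 1/3, 4/1, 1/5, 6/5, 1/7, 1/7, 8/5, 8/1, 1/9, 1/9, 10/9, 1/11.
The maximum over both is 11; one such subsequence is 8, 13, 7, 16, 7, 9, 7, 14, 3, 13, 1.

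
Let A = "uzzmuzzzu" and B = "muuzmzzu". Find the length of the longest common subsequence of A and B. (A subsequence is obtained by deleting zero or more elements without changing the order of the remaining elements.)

6

A longest common subsequence is uzmzzu (length 6); the LCS DP confirms no longer common subsequence exists.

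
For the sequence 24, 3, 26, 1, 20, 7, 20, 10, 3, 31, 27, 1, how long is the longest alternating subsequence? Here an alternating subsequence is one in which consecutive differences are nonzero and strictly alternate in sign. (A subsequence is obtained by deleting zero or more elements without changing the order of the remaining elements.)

Track the best alternating length ending on an up-step vs a down-step at each position: up/down = 1/1, 1/2, 3/1, 1/4, 5/4, 5/6, 7/4, 7/8, 5/8, 9/1, 9/10, 1/10.
The maximum over both is 10; one such subsequence is 24, 3, 26, 1, 20, 7, 20, 10, 31, 27.

10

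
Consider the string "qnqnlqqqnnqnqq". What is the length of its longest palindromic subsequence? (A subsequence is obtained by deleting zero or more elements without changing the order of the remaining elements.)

11

Using dp[i][j] = 2 + dp[i+1][j−1] if the ends match, else max(dp[i+1][j], dp[i][j−1]):
dp[1][14] = 11. A witness is qnqnqqqnqnq at positions 1,2,3,4,6,7,8,10,11,12,14.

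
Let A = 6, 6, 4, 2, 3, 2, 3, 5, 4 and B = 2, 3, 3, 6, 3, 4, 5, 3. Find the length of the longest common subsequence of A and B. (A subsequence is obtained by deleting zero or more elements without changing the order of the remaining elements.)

4

Backtracking the LCS table gives one alignment: 2 (A4,B1) → 3 (A5,B3) → 3 (A7,B5) → 5 (A8,B7).
So the longest common subsequence has length 4.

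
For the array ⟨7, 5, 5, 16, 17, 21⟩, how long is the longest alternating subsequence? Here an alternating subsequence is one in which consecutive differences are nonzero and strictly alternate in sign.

3

Track the best alternating length ending on an up-step vs a down-step at each position: up/down = 1/1, 1/2, 1/2, 3/1, 3/1, 3/1.
The maximum over both is 3; one such subsequence is 7, 5, 16.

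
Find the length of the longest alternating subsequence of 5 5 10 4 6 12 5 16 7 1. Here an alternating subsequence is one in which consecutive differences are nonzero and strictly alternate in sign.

7

Track the best alternating length ending on an up-step vs a down-step at each position: up/down = 1/1, 1/1, 2/1, 1/3, 4/3, 4/1, 4/5, 6/1, 6/7, 1/7.
The maximum over both is 7; one such subsequence is 5, 10, 4, 6, 5, 16, 7.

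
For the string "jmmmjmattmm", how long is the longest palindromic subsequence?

7

One longest palindromic subsequence is mmmjmmm (positions 2,3,4,5,6,10,11); it reads the same forward and backward, and the interval DP gives dp[1][11] = 7.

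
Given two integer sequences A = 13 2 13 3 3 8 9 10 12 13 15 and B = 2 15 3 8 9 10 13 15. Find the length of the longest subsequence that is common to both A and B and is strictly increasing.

7

For each value that appears in both, track the longest common increasing run ending there.
The best achievable length is 7; one witness is 2, 3, 8, 9, 10, 13, 15 (A-positions 2,4,6,7,8,10,11, B-positions 1,3,4,5,6,7,8).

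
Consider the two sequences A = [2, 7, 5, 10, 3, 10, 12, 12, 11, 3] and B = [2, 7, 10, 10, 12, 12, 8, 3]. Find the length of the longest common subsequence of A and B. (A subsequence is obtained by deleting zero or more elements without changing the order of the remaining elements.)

A longest common subsequence is 2, 7, 10, 10, 12, 12, 3 (length 7); the LCS DP confirms no longer common subsequence exists.

7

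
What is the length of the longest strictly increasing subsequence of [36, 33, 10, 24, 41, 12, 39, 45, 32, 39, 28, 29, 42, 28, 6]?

One longest increasing subsequence is 10, 24, 32, 39, 42 (positions 3,4,9,10,13), of length 5; no longer one exists.

5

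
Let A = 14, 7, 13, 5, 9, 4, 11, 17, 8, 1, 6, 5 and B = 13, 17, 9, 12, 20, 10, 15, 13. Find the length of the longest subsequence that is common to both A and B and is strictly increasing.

2

A longest common strictly increasing subsequence is 13, 17 (length 2); it appears in order in both A and B, and no longer such subsequence exists.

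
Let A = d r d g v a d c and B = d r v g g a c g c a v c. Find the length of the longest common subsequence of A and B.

5

A longest common subsequence is drgvc (length 5); the LCS DP confirms no longer common subsequence exists.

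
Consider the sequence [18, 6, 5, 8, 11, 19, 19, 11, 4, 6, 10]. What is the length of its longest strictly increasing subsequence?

4

One longest increasing subsequence is 6, 8, 11, 19 (positions 2,4,5,6), of length 4; no longer one exists.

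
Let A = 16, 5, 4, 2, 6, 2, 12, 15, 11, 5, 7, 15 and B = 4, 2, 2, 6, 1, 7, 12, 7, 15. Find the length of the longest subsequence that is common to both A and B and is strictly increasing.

A longest common strictly increasing subsequence is 4, 6, 12, 15 (length 4); it appears in order in both A and B, and no longer such subsequence exists.

4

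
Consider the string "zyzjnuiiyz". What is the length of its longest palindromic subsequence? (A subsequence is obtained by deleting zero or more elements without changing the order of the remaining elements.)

One longest palindromic subsequence is zyiiyz (positions 1,2,7,8,9,10); it reads the same forward and backward, and the interval DP gives dp[1][10] = 6.

6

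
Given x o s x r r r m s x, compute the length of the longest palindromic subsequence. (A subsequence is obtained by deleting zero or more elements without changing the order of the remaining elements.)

Using dp[i][j] = 2 + dp[i+1][j−1] if the ends match, else max(dp[i+1][j], dp[i][j−1]):
dp[1][10] = 7. A witness is xsrrrsx at positions 1,3,5,6,7,9,10.

7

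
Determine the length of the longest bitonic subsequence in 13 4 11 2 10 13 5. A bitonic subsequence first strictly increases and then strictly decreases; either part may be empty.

4

Let inc[i] be the LIS ending at i and dec[i] the longest strictly decreasing subsequence starting at i. inc = [1, 1, 2, 1, 2, 3, 2], dec = [4, 2, 3, 1, 2, 2, 1].
max_i inc[i]+dec[i]−1 = 4, with one witness 13, 11, 10, 5.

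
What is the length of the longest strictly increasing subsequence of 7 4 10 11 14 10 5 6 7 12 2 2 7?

Let dp[i] be the longest increasing subsequence ending at position i. Then dp = [1, 1, 2, 3, 4, 2, 2, 3, 4, 5, 1, 1, 4].
The maximum is 5; one witness is 4, 5, 6, 7, 12 at positions 2,7,8,9,10.

5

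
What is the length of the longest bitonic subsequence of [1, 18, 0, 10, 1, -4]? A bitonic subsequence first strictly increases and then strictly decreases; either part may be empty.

5

Let inc[i] be the LIS ending at i and dec[i] the longest strictly decreasing subsequence starting at i. inc = [1, 2, 1, 2, 2, 1], dec = [3, 4, 2, 3, 2, 1].
max_i inc[i]+dec[i]−1 = 5, with one witness 1, 18, 10, 1, -4.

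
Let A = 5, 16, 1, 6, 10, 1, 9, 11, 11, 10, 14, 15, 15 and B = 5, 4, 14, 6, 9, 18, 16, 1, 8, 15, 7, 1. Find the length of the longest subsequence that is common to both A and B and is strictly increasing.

4

A longest common strictly increasing subsequence is 5, 6, 9, 15 (length 4); it appears in order in both A and B, and no longer such subsequence exists.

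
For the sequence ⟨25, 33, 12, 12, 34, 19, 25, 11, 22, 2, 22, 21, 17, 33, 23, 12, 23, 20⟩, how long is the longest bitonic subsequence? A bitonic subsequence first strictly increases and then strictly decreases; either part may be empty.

8

Let inc[i] be the LIS ending at i and dec[i] the longest strictly decreasing subsequence starting at i. inc = [1, 2, 1, 1, 3, 2, 3, 1, 3, 1, 3, 3, 2, 4, 4, 2, 4, 3], dec = [5, 6, 3, 3, 6, 3, 5, 2, 4, 1, 4, 3, 2, 3, 2, 1, 2, 1].
max_i inc[i]+dec[i]−1 = 8, with one witness 25, 33, 34, 25, 22, 21, 17, 12.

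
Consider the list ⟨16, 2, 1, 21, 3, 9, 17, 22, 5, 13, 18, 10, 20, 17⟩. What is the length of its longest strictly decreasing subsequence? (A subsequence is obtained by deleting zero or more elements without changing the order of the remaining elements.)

One longest decreasing subsequence is 21, 17, 13, 10 (positions 4,7,10,12), of length 4; no longer one exists.

4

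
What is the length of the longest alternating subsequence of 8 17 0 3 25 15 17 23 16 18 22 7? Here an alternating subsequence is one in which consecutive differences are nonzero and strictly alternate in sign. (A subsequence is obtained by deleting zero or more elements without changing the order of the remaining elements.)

Track the best alternating length ending on an up-step vs a down-step at each position: up/down = 1/1, 2/1, 1/3, 4/3, 4/1, 4/5, 6/5, 6/5, 6/7, 8/7, 8/7, 4/9.
The maximum over both is 9; one such subsequence is 8, 17, 0, 25, 15, 17, 16, 18, 7.

9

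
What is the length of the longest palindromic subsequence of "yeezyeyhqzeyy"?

9

One longest palindromic subsequence is yezyeyzey (positions 1,3,4,5,6,7,10,11,13); it reads the same forward and backward, and the interval DP gives dp[1][13] = 9.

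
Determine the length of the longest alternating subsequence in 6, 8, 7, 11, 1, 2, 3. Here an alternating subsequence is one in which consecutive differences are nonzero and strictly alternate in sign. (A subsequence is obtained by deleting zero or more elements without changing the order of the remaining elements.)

6

Track the best alternating length ending on an up-step vs a down-step at each position: up/down = 1/1, 2/1, 2/3, 4/1, 1/5, 6/5, 6/5.
The maximum over both is 6; one such subsequence is 6, 8, 7, 11, 1, 2.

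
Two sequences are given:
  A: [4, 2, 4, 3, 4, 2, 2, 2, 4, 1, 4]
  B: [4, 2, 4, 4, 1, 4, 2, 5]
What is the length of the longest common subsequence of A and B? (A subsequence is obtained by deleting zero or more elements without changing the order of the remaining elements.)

A longest common subsequence is 4, 2, 4, 4, 1, 4 (length 6); the LCS DP confirms no longer common subsequence exists.

6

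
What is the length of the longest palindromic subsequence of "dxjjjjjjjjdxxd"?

One longest palindromic subsequence is dxjjjjjjjjxd (positions 1,2,3,4,5,6,7,8,9,10,13,14); it reads the same forward and backward, and the interval DP gives dp[1][14] = 12.

12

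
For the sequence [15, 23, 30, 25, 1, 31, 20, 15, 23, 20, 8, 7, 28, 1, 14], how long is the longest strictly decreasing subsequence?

Scanning left to right, the best length ending at each element is: 15→1, 23→1, 30→1, 25→2, 1→3, 31→1, 20→3, 15→4, 23→3, 20→4, 8→5, 7→6, 28→2, 1→7, 14→5.
So the longest decreasing subsequence has length 7, e.g. 30, 25, 20, 15, 8, 7, 1.

7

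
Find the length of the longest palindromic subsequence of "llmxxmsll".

One longest palindromic subsequence is llmxxmll (positions 1,2,3,4,5,6,8,9); it reads the same forward and backward, and the interval DP gives dp[1][9] = 8.

8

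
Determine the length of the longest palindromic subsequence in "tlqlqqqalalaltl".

Using dp[i][j] = 2 + dp[i+1][j−1] if the ends match, else max(dp[i+1][j], dp[i][j−1]):
dp[1][15] = 9. A witness is llalalall at positions 2,4,8,9,10,11,12,13,15.

9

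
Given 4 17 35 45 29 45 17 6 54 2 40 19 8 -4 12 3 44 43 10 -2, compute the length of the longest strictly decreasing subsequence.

6

Scanning left to right, the best length ending at each element is: 4→1, 17→1, 35→1, 45→1, 29→2, 45→1, 17→3, 6→4, 54→1, 2→5, 40→2, 19→3, 8→4, -4→6, 12→4, 3→5, 44→2, 43→3, 10→5, -2→6.
So the longest decreasing subsequence has length 6, e.g. 35, 29, 17, 6, 2, -4.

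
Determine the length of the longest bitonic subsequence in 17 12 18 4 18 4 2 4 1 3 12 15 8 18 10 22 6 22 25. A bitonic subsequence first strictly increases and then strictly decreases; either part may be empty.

Let inc[i] be the LIS ending at i and dec[i] the longest strictly decreasing subsequence starting at i. inc = [1, 1, 2, 1, 2, 1, 1, 2, 1, 2, 3, 4, 3, 5, 4, 6, 3, 6, 7], dec = [5, 4, 4, 3, 4, 3, 2, 2, 1, 1, 3, 3, 2, 3, 2, 2, 1, 1, 1].
max_i inc[i]+dec[i]−1 = 7, with one witness 2, 4, 12, 15, 18, 10, 6.

7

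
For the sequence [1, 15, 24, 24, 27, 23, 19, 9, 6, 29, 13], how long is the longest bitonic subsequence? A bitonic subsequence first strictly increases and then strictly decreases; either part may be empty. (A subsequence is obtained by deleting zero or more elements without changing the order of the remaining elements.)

8

Let inc[i] be the LIS ending at i and dec[i] the longest strictly decreasing subsequence starting at i. inc = [1, 2, 3, 3, 4, 3, 3, 2, 2, 5, 3], dec = [1, 3, 5, 5, 5, 4, 3, 2, 1, 2, 1].
max_i inc[i]+dec[i]−1 = 8, with one witness 1, 15, 24, 27, 23, 19, 9, 6.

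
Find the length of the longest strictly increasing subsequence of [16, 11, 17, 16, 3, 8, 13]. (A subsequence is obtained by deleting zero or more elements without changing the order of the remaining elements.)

One longest increasing subsequence is 3, 8, 13 (positions 5,6,7), of length 3; no longer one exists.

3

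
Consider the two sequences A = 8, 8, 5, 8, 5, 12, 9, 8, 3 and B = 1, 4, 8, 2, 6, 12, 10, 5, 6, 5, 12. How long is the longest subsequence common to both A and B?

4

A longest common subsequence is 8, 5, 5, 12 (length 4); the LCS DP confirms no longer common subsequence exists.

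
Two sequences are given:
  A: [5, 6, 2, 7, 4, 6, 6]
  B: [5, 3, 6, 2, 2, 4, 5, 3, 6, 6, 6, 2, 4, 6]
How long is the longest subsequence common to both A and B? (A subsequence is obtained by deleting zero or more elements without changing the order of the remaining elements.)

A longest common subsequence is 5, 6, 2, 4, 6, 6 (length 6); the LCS DP confirms no longer common subsequence exists.

6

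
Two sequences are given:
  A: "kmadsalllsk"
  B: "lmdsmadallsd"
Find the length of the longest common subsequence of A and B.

A longest common subsequence is madalls (length 7); the LCS DP confirms no longer common subsequence exists.

7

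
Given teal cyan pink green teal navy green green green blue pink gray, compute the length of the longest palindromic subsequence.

6

Using dp[i][j] = 2 + dp[i+1][j−1] if the ends match, else max(dp[i+1][j], dp[i][j−1]):
dp[1][12] = 6. A witness is pink green green green green pink at positions 3,4,7,8,9,11.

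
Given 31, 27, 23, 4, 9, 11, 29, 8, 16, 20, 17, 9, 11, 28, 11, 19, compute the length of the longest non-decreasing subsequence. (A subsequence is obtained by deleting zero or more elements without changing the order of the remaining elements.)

Let dp[i] be the longest non-decreasing subsequence ending at position i. Then dp = [1, 1, 1, 1, 2, 3, 4, 2, 4, 5, 5, 3, 4, 6, 5, 6].
The maximum is 6; one witness is 4, 9, 11, 16, 20, 28 at positions 4,5,6,9,10,14.

6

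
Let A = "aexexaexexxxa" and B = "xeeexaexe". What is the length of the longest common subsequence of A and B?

7

A longest common subsequence is eexaexe (length 7); the LCS DP confirms no longer common subsequence exists.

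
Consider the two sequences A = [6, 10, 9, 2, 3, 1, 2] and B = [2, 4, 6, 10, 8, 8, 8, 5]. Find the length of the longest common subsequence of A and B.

2

A longest common subsequence is 6, 10 (length 2); the LCS DP confirms no longer common subsequence exists.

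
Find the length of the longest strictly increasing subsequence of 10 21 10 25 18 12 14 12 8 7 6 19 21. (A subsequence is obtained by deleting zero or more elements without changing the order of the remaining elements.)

5

Let dp[i] be the longest increasing subsequence ending at position i. Then dp = [1, 2, 1, 3, 2, 2, 3, 2, 1, 1, 1, 4, 5].
The maximum is 5; one witness is 10, 12, 14, 19, 21 at positions 1,6,7,12,13.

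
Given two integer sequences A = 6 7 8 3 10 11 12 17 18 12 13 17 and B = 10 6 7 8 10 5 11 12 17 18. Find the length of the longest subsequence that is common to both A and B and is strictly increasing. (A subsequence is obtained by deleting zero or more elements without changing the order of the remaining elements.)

A longest common strictly increasing subsequence is 6, 7, 8, 10, 11, 12, 17, 18 (length 8); it appears in order in both A and B, and no longer such subsequence exists.

8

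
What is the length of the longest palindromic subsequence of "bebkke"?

4

Using dp[i][j] = 2 + dp[i+1][j−1] if the ends match, else max(dp[i+1][j], dp[i][j−1]):
dp[1][6] = 4. A witness is ekke at positions 2,4,5,6.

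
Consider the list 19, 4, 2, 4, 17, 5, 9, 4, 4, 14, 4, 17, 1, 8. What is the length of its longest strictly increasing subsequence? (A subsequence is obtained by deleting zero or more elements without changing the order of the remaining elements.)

6

One longest increasing subsequence is 2, 4, 5, 9, 14, 17 (positions 3,4,6,7,10,12), of length 6; no longer one exists.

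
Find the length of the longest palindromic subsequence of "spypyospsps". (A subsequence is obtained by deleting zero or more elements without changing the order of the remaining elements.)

7

Using dp[i][j] = 2 + dp[i+1][j−1] if the ends match, else max(dp[i+1][j], dp[i][j−1]):
dp[1][11] = 7. A witness is spspsps at positions 1,2,7,8,9,10,11.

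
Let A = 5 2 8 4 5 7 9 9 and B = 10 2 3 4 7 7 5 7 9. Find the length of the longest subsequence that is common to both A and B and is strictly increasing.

5

A longest common strictly increasing subsequence is 2, 4, 5, 7, 9 (length 5); it appears in order in both A and B, and no longer such subsequence exists.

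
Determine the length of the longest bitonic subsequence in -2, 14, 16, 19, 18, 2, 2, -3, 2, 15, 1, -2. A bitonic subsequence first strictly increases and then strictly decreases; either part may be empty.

One longest bitonic subsequence is -2, 14, 16, 19, 18, 15, 1, -2 (positions 1,2,3,4,5,10,11,12): it rises to 19 then falls. Length 8 is optimal.

8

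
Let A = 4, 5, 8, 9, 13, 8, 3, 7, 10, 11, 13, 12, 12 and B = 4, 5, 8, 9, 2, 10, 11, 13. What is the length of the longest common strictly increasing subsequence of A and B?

7

For each value that appears in both, track the longest common increasing run ending there.
The best achievable length is 7; one witness is 4, 5, 8, 9, 10, 11, 13 (A-positions 1,2,3,4,9,10,11, B-positions 1,2,3,4,6,7,8).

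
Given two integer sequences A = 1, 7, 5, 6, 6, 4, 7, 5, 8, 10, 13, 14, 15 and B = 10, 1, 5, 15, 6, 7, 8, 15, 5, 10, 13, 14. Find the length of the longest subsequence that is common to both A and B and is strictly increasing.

For each value that appears in both, track the longest common increasing run ending there.
The best achievable length is 8; one witness is 1, 5, 6, 7, 8, 10, 13, 14 (A-positions 1,3,4,7,9,10,11,12, B-positions 2,3,5,6,7,10,11,12).

8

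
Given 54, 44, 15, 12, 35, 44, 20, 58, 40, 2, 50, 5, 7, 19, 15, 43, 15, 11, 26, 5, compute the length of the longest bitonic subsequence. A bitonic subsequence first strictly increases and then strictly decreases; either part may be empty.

9

Let inc[i] be the LIS ending at i and dec[i] the longest strictly decreasing subsequence starting at i. inc = [1, 1, 1, 1, 2, 3, 2, 4, 3, 1, 4, 2, 3, 4, 4, 5, 4, 4, 5, 2], dec = [8, 7, 4, 3, 6, 6, 5, 6, 5, 1, 5, 1, 2, 4, 3, 4, 3, 2, 2, 1].
max_i inc[i]+dec[i]−1 = 9, with one witness 15, 35, 44, 58, 50, 43, 15, 11, 5.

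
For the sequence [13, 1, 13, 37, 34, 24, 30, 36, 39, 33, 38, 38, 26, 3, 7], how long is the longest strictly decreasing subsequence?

Scanning left to right, the best length ending at each element is: 13→1, 1→2, 13→1, 37→1, 34→2, 24→3, 30→3, 36→2, 39→1, 33→3, 38→2, 38→2, 26→4, 3→5, 7→5.
So the longest decreasing subsequence has length 5, e.g. 37, 34, 30, 26, 3.

5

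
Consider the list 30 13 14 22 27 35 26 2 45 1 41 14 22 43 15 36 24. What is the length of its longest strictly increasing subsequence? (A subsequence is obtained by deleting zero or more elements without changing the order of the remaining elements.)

7

One longest increasing subsequence is 13, 14, 22, 27, 35, 41, 43 (positions 2,3,4,5,6,11,14), of length 7; no longer one exists.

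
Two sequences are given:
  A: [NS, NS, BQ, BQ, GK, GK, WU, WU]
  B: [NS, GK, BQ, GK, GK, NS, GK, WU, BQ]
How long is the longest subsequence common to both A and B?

Backtracking the LCS table gives one alignment: NS (A1,B1) → BQ (A3,B3) → GK (A5,B5) → GK (A6,B7) → WU (A7,B8).
So the longest common subsequence has length 5.

5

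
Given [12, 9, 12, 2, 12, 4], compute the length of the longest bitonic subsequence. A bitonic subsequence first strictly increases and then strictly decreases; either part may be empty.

Let inc[i] be the LIS ending at i and dec[i] the longest strictly decreasing subsequence starting at i. inc = [1, 1, 2, 1, 2, 2], dec = [3, 2, 2, 1, 2, 1].
max_i inc[i]+dec[i]−1 = 3, with one witness 12, 9, 4.

3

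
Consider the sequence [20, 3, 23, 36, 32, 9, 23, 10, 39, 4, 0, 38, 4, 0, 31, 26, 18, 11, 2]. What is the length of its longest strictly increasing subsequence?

4

Let dp[i] be the longest increasing subsequence ending at position i. Then dp = [1, 1, 2, 3, 3, 2, 3, 3, 4, 2, 1, 4, 2, 1, 4, 4, 4, 4, 2].
The maximum is 4; one witness is 20, 23, 36, 39 at positions 1,3,4,9.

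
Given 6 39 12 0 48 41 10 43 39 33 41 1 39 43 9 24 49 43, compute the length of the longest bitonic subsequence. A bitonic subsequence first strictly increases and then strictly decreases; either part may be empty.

7

One longest bitonic subsequence is 6, 39, 48, 43, 41, 39, 24 (positions 1,2,5,8,11,13,16): it rises to 48 then falls. Length 7 is optimal.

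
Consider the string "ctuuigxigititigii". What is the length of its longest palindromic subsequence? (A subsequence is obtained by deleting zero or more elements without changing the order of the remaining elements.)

One longest palindromic subsequence is iigititigii (positions 5,8,9,10,11,12,13,14,15,16,17); it reads the same forward and backward, and the interval DP gives dp[1][17] = 11.

11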